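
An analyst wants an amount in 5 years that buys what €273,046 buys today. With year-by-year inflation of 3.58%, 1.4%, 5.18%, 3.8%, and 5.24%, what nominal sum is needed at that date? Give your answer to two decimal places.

€329,504.26

Cumulative price-level factor: 1.0358 × 1.014 × 1.0518 × 1.038 × 1.0524 ≈ 1.2067719893.
Multiplying €273,046 by the price-level factor gives the future nominal sum.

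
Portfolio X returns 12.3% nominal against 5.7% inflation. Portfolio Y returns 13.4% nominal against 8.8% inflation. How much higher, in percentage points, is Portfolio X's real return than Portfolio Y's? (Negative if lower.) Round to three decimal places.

Portfolio X real return: 1.123/1.057 − 1 = 6.2441%.
Portfolio Y real return: 1.134/1.088 − 1 = 4.2279%.
Difference: 6.2441 − 4.2279 = 2.0162 pp.

2.016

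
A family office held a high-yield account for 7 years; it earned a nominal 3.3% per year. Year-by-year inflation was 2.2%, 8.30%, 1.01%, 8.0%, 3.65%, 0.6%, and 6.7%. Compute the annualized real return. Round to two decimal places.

Cumulative inflation factor: 1.022 × 1.0830 × 1.0101 × 1.080 × 1.0365 × 1.006 × 1.067 ≈ 1.34338.
Nominal growth factor: 1.25517. Real growth factor = 1.25517 / 1.34338 ≈ 0.93434.
Annualized: 0.93434^(1/7) − 1 ≈ -0.00966.

-0.97%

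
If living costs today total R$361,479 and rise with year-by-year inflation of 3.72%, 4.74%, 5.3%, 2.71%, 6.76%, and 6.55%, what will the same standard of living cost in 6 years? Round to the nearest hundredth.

Cumulative price-level factor: 1.0372 × 1.0474 × 1.053 × 1.0271 × 1.0676 × 1.0655 ≈ 1.3365284175.
The nominal amount required is R$361,479 scaled up by that factor.

R$483,126.96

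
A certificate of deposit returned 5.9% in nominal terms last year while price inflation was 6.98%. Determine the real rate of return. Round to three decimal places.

Real return via the Fisher equation: (1 + 5.9%)/(1 + 6.98%) − 1 = 1.059/1.0698 − 1 ≈ -0.01010.

-1.010%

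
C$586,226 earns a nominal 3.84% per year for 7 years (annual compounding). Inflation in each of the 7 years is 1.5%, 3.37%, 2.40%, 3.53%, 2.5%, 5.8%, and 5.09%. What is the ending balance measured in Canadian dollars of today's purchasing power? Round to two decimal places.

C$602,032.83

Nominal value at maturity: C$586,226 × (1 + 3.84%)^7 ≈ C$763,163.92.
Price-level factor over 7 years: 1.015 × 1.0337 × 1.0240 × 1.0353 × 1.025 × 1.058 × 1.0509 ≈ 1.2676450191.
The maturity value deflated by that factor is the answer in today's purchasing power.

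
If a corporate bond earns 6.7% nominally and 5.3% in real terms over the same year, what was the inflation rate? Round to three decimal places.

From (1+r_nom) = (1+r_real)(1+π), we get 1+π = (1 + 6.7%)/(1 + 5.3%) = 1.067/1.053 ≈ 1.01330.
So π ≈ 1.3295%.

1.330%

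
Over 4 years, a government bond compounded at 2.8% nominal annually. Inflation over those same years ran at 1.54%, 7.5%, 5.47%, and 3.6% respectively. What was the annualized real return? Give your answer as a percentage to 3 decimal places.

-1.631%

Cumulative inflation factor: 1.0154 × 1.075 × 1.0547 × 1.036 ≈ 1.19271.
Nominal growth factor: 1.11679. Real growth factor = 1.11679 / 1.19271 ≈ 0.93635.
Annualized: 0.93635^(1/4) − 1 ≈ -0.01631.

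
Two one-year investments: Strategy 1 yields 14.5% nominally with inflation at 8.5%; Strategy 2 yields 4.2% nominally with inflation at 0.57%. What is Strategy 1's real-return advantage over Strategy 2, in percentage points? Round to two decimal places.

1.92

Strategy 1 real return: 1.145/1.085 − 1 = 5.530%.
Strategy 2 real return: 1.042/1.0057 − 1 = 3.609%.
Difference: 5.530 − 3.609 = 1.921 pp.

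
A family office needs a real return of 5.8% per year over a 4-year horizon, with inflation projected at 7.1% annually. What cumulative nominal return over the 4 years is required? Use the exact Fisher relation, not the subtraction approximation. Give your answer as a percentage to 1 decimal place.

Required annual nominal rate: (1+5.8%)(1+7.1%) − 1 = 13.3118%.
Cumulative over 4 years: (1 + 0.133118)^4 − 1 ≈ 0.64854.

64.9%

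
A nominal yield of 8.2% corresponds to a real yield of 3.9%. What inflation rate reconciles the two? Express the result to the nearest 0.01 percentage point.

From (1+r_nom) = (1+r_real)(1+π), we get 1+π = (1 + 8.2%)/(1 + 3.9%) = 1.082/1.039 ≈ 1.04139.
So π ≈ 4.1386%.

4.14%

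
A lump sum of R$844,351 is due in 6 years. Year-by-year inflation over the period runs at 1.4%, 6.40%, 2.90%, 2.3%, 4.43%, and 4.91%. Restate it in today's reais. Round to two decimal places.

Price-level factor over 6 years: 1.014 × 1.0640 × 1.0290 × 1.023 × 1.0443 × 1.0491 ≈ 1.2442646317.
Purchasing power today: R$844,351 divided by that factor.

R$678,594.39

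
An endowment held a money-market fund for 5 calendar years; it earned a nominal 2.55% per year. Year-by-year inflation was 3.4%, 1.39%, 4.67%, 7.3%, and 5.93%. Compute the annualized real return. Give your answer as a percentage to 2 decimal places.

-1.88%

Cumulative inflation factor: 1.034 × 1.0139 × 1.0467 × 1.073 × 1.0593 ≈ 1.24726.
Nominal growth factor: 1.13417. Real growth factor = 1.13417 / 1.24726 ≈ 0.90933.
Annualized: 0.90933^(1/5) − 1 ≈ -0.01883.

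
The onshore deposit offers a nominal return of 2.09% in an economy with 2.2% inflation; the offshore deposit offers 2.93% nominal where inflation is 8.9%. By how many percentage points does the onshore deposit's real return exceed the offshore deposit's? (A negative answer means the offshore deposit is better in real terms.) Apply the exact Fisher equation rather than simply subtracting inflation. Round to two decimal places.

5.37

The onshore deposit real return: 1.0209/1.022 − 1 = -0.108%.
The offshore deposit real return: 1.0293/1.089 − 1 = -5.482%.
Difference: -0.108 − (-5.482) = 5.374 pp.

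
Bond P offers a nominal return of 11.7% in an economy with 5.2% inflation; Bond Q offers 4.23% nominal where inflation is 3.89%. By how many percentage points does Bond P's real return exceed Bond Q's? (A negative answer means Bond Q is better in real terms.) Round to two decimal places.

Bond P real return: 1.117/1.052 − 1 = 6.179%.
Bond Q real return: 1.0423/1.0389 − 1 = 0.327%.
Difference: 6.179 − 0.327 = 5.852 pp.

5.85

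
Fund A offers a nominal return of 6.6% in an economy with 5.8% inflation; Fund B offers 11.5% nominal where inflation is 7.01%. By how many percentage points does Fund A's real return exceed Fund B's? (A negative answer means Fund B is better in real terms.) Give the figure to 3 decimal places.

Fund A real return: 1.066/1.058 − 1 = 0.7561%.
Fund B real return: 1.115/1.0701 − 1 = 4.1959%.
Difference: 0.7561 − 4.1959 = -3.4398 pp.

-3.440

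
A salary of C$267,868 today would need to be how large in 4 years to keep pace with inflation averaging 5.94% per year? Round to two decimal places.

Cumulative price-level factor: (1+5.94%)^4 ≈ 1.2596209477.
The nominal amount required is C$267,868 scaled up by that factor.

C$337,412.14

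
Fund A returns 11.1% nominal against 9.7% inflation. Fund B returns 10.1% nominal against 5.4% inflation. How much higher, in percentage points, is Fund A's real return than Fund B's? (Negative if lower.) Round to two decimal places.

-3.18

Fund A real return: 1.111/1.097 − 1 = 1.276%.
Fund B real return: 1.101/1.054 − 1 = 4.459%.
Difference: 1.276 − 4.459 = -3.183 pp.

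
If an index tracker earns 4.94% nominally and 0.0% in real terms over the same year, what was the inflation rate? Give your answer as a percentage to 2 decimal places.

4.94%

From (1+r_nom) = (1+r_real)(1+π), we get 1+π = (1 + 4.94%)/(1 + 0.0%) = 1.0494/1.000 ≈ 1.04940.
So π ≈ 4.9400%.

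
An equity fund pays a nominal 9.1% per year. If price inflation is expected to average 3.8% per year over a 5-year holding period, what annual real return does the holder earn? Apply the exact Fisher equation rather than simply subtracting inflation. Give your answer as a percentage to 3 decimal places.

5.106%

With constant rates the annual real return is the same each year: (1+9.1%)/(1+3.8%) − 1 = 0.05106.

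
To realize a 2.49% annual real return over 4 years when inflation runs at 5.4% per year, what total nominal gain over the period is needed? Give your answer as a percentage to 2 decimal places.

36.17%

Required annual nominal rate: (1+2.49%)(1+5.4%) − 1 = 8.02446%.
Cumulative over 4 years: (1 + 0.0802446)^4 − 1 ≈ 0.36172.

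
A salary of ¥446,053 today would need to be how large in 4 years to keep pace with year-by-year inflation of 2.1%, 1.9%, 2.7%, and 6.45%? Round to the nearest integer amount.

¥507,344

Cumulative price-level factor: 1.021 × 1.019 × 1.027 × 1.0645 ≈ 1.1374073634.
Multiplying ¥446,053 by the price-level factor gives the future nominal sum.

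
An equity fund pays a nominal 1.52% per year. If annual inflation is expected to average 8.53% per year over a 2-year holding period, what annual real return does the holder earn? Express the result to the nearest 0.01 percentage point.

-6.46%

With constant rates the annual real return is the same each year: (1+1.52%)/(1+8.53%) − 1 = -0.06459.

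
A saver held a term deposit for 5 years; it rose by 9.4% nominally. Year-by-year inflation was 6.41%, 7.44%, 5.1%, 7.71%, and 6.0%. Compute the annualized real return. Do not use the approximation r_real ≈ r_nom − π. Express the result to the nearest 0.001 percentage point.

-4.426%

Cumulative inflation factor: 1.0641 × 1.0744 × 1.051 × 1.0771 × 1.060 ≈ 1.37187.
Nominal growth factor: 1.09400. Real growth factor = 1.09400 / 1.37187 ≈ 0.79745.
Annualized: 0.79745^(1/5) − 1 ≈ -0.04426.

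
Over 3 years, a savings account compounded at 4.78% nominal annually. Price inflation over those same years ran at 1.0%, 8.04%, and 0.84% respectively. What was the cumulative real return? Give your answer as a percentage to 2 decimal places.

4.54%

Cumulative inflation factor: 1.010 × 1.0804 × 1.0084 ≈ 1.10037.
Nominal growth factor: 1.15036. Real growth factor = 1.15036 / 1.10037 ≈ 1.04543.
Total real return ≈ 4.5433%.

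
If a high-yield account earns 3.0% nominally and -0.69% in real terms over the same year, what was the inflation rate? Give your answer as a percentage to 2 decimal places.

3.72%

From (1+r_nom) = (1+r_real)(1+π), we get 1+π = (1 + 3.0%)/(1 − 0.69%) = 1.030/0.9931 ≈ 1.03716.
So π ≈ 3.7156%.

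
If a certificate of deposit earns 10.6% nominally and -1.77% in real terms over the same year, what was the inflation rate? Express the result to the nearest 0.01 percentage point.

From (1+r_nom) = (1+r_real)(1+π), we get 1+π = (1 + 10.6%)/(1 − 1.77%) = 1.106/0.9823 ≈ 1.12593.
So π ≈ 12.5929%.

12.59%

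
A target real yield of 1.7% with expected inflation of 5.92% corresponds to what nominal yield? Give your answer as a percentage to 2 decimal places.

By the Fisher equation, 1 + r_nom = (1 + 1.7%)(1 + 5.92%) = 1.017 × 1.0592 = 1.0772064.
So r_nom = 7.72064%.

7.72%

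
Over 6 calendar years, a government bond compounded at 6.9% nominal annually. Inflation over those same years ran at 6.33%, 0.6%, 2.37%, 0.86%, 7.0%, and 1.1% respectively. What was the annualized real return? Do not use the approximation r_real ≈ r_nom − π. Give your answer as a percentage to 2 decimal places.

Cumulative inflation factor: 1.0633 × 1.006 × 1.0237 × 1.0086 × 1.070 × 1.011 ≈ 1.19476.
Nominal growth factor: 1.49233. Real growth factor = 1.49233 / 1.19476 ≈ 1.24907.
Annualized: 1.24907^(1/6) − 1 ≈ 0.03776.

3.78%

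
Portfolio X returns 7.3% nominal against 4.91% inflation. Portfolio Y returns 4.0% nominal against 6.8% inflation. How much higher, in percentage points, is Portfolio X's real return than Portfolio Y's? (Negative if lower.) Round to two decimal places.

4.90

Portfolio X real return: 1.073/1.0491 − 1 = 2.278%.
Portfolio Y real return: 1.040/1.068 − 1 = -2.622%.
Difference: 2.278 − (-2.622) = 4.900 pp.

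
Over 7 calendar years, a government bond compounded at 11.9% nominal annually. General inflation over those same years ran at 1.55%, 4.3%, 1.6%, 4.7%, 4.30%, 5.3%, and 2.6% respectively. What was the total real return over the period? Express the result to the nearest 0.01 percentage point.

73.04%

Cumulative inflation factor: 1.0155 × 1.043 × 1.016 × 1.047 × 1.0430 × 1.053 × 1.026 ≈ 1.26959.
Nominal growth factor: 2.19690. Real growth factor = 2.19690 / 1.26959 ≈ 1.73040.
Total real return ≈ 73.0398%.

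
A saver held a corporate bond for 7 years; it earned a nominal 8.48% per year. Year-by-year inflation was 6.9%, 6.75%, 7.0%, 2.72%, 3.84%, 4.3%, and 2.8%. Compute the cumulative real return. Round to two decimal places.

Cumulative inflation factor: 1.069 × 1.0675 × 1.070 × 1.0272 × 1.0384 × 1.043 × 1.028 ≈ 1.39645.
Nominal growth factor: 1.76786. Real growth factor = 1.76786 / 1.39645 ≈ 1.26596.
Total real return ≈ 26.5964%.

26.60%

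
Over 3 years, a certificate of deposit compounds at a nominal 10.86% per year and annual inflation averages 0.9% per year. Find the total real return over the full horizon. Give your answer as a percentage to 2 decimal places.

32.63%

The annual real rate is (1+10.86%)/(1+0.9%) − 1 = 9.8712%.
Compounded over 3 years: (1 + 0.098712)^3 − 1 ≈ 0.32633.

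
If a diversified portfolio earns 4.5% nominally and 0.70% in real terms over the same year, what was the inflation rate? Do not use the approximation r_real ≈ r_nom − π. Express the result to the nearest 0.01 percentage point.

From (1+r_nom) = (1+r_real)(1+π), we get 1+π = (1 + 4.5%)/(1 + 0.70%) = 1.045/1.0070 ≈ 1.03774.
So π ≈ 3.7736%.

3.77%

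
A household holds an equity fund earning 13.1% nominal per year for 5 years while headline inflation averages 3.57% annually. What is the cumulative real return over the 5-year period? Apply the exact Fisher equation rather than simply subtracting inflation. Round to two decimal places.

The annual real rate is (1+13.1%)/(1+3.57%) − 1 = 9.2015%.
Compounded over 5 years: (1 + 0.092015)^5 − 1 ≈ 0.55290.

55.29%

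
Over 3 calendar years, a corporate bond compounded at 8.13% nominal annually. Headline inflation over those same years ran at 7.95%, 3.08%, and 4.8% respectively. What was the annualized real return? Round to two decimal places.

Cumulative inflation factor: 1.0795 × 1.0308 × 1.048 ≈ 1.16616.
Nominal growth factor: 1.26427. Real growth factor = 1.26427 / 1.16616 ≈ 1.08413.
Annualized: 1.08413^(1/3) − 1 ≈ 0.02729.

2.73%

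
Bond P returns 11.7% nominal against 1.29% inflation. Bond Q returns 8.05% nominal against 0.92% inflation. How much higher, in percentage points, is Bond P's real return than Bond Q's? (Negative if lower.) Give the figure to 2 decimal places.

Bond P real return: 1.117/1.0129 − 1 = 10.277%.
Bond Q real return: 1.0805/1.0092 − 1 = 7.065%.
Difference: 10.277 − 7.065 = 3.212 pp.

3.21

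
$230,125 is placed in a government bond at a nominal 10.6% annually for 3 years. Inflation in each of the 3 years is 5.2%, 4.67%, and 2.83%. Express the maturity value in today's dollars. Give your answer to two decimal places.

$274,961.18

Nominal value at maturity: $230,125 × (1 + 10.6%)^3 ≈ $311,335.89.
Price-level factor over 3 years: 1.052 × 1.0467 × 1.0283 ≈ 1.1322903337.
Dividing the nominal maturity value by the price-level factor gives the value in today's money.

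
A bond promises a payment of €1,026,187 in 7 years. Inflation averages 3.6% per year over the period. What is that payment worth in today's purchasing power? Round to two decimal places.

Price-level factor over 7 years: (1 + 3.6%)^7 ≈ 1.2809090317.
Purchasing power today: €1,026,187 divided by that factor.

€801,139.64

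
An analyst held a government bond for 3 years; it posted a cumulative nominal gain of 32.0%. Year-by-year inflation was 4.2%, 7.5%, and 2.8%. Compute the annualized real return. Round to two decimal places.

Cumulative inflation factor: 1.042 × 1.075 × 1.028 ≈ 1.15151.
Nominal growth factor: 1.32000. Real growth factor = 1.32000 / 1.15151 ≈ 1.14632.
Annualized: 1.14632^(1/3) − 1 ≈ 0.04657.

4.66%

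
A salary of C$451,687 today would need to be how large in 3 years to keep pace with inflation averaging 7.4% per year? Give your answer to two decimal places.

C$559,564.86

Cumulative price-level factor: (1+7.4%)^3 = 1.238833224.
The nominal amount required is C$451,687 scaled up by that factor.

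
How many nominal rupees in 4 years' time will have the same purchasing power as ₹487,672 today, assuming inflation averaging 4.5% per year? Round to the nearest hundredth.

Cumulative price-level factor: (1+4.5%)^4 ≈ 1.1925186006.
The nominal amount required is ₹487,672 scaled up by that factor.

₹581,557.93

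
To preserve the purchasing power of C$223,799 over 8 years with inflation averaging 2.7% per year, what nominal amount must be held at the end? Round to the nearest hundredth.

C$276,962.96

Cumulative price-level factor: (1+2.7%)^8 ≈ 1.2375522633.
Multiplying C$223,799 by the price-level factor gives the future nominal sum.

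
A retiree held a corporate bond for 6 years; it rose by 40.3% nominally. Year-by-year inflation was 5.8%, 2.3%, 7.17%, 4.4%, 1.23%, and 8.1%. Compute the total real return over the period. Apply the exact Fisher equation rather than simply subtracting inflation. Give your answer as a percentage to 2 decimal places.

5.87%

Cumulative inflation factor: 1.058 × 1.023 × 1.0717 × 1.044 × 1.0123 × 1.081 ≈ 1.32517.
Nominal growth factor: 1.40300. Real growth factor = 1.40300 / 1.32517 ≈ 1.05874.
Total real return ≈ 5.8736%.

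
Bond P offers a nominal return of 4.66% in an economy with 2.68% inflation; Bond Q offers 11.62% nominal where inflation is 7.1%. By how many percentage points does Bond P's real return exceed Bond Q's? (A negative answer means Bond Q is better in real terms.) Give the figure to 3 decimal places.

Bond P real return: 1.0466/1.0268 − 1 = 1.9283%.
Bond Q real return: 1.1162/1.071 − 1 = 4.2204%.
Difference: 1.9283 − 4.2204 = -2.2921 pp.

-2.292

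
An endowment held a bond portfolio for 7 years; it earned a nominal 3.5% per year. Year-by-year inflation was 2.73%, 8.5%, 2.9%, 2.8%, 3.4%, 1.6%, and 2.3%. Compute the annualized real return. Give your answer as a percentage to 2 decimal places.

Cumulative inflation factor: 1.0273 × 1.085 × 1.029 × 1.028 × 1.034 × 1.016 × 1.023 ≈ 1.26714.
Nominal growth factor: 1.27228. Real growth factor = 1.27228 / 1.26714 ≈ 1.00405.
Annualized: 1.00405^(1/7) − 1 ≈ 0.00058.

0.06%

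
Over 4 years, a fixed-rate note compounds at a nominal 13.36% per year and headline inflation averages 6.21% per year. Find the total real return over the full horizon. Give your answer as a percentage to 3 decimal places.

The annual real rate is (1+13.36%)/(1+6.21%) − 1 = 6.7319%.
Compounded over 4 years: (1 + 0.067319)^4 − 1 ≈ 0.29771.

29.771%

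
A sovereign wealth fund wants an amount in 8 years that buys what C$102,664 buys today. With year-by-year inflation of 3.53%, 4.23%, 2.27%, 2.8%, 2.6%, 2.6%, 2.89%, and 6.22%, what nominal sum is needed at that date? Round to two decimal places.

C$133,996.26

Cumulative price-level factor: 1.0353 × 1.0423 × 1.0227 × 1.028 × 1.026 × 1.026 × 1.0289 × 1.0622 ≈ 1.3051923158.
The nominal amount required is C$102,664 scaled up by that factor.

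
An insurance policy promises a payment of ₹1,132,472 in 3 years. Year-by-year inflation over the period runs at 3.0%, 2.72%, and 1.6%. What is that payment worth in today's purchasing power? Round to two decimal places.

₹1,053,516.96

Price-level factor over 3 years: 1.030 × 1.0272 × 1.016 = 1.074944256.
Purchasing power today: ₹1,132,472 divided by that factor.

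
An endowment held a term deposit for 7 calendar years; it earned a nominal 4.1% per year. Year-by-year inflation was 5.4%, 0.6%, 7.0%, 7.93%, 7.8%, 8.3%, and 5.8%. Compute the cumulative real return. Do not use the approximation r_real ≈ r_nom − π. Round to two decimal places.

Cumulative inflation factor: 1.054 × 1.006 × 1.070 × 1.0793 × 1.078 × 1.083 × 1.058 ≈ 1.51251.
Nominal growth factor: 1.32481. Real growth factor = 1.32481 / 1.51251 ≈ 0.87591.
Total real return ≈ -12.4094%.

-12.41%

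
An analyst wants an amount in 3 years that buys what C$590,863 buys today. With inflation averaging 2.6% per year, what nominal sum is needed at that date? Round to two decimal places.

Cumulative price-level factor: (1+2.6%)^3 = 1.080045576.
Multiplying C$590,863 by the price-level factor gives the future nominal sum.

C$638,158.97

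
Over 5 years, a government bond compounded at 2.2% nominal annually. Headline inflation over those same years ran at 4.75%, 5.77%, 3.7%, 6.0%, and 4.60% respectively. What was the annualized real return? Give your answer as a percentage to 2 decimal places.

-2.63%

Cumulative inflation factor: 1.0475 × 1.0577 × 1.037 × 1.060 × 1.0460 ≈ 1.27389.
Nominal growth factor: 1.11495. Real growth factor = 1.11495 / 1.27389 ≈ 0.87523.
Annualized: 0.87523^(1/5) − 1 ≈ -0.02630.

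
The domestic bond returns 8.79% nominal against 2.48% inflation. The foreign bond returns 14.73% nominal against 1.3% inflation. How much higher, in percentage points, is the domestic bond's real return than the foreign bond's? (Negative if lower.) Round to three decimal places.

-7.100

The domestic bond real return: 1.0879/1.0248 − 1 = 6.1573%.
The foreign bond real return: 1.1473/1.013 − 1 = 13.2577%.
Difference: 6.1573 − 13.2577 = -7.1004 pp.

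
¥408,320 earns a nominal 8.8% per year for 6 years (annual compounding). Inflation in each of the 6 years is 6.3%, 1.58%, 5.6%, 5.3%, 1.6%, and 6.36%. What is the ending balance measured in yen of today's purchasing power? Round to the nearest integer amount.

Nominal value at maturity: ¥408,320 × (1 + 8.8%)^6 ≈ ¥677,289.
Price-level factor over 6 years: 1.063 × 1.0158 × 1.056 × 1.053 × 1.016 × 1.0636 ≈ 1.2974953169.
The maturity value deflated by that factor is the answer in today's purchasing power.

¥521,997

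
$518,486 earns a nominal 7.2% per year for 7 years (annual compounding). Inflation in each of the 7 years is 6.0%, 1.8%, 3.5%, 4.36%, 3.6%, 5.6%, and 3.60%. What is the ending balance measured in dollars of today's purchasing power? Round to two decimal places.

$638,541.37

Nominal value at maturity: $518,486 × (1 + 7.2%)^7 ≈ $843,530.00.
Price-level factor over 7 years: 1.060 × 1.018 × 1.035 × 1.0436 × 1.036 × 1.056 × 1.0360 ≈ 1.3210263868.
The maturity value deflated by that factor is the answer in today's purchasing power.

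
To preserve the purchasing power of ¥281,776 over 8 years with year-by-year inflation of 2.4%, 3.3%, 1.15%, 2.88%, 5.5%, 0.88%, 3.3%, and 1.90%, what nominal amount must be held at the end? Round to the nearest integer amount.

Cumulative price-level factor: 1.024 × 1.033 × 1.0115 × 1.0288 × 1.055 × 1.0088 × 1.033 × 1.0190 ≈ 1.2331876296.
Multiplying ¥281,776 by the price-level factor gives the future nominal sum.

¥347,483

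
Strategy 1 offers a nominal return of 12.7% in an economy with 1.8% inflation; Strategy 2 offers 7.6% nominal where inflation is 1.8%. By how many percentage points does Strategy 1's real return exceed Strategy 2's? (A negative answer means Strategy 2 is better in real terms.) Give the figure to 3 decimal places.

5.010

Strategy 1 real return: 1.127/1.018 − 1 = 10.7073%.
Strategy 2 real return: 1.076/1.018 − 1 = 5.6974%.
Difference: 10.7073 − 5.6974 = 5.0099 pp.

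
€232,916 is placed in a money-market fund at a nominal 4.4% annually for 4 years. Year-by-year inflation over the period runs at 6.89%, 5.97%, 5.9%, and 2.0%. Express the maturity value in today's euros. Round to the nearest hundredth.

Nominal value at maturity: €232,916 × (1 + 4.4%)^4 ≈ €276,695.00.
Price-level factor over 4 years: 1.0689 × 1.0597 × 1.059 × 1.020 ≈ 1.2235342848.
The maturity value deflated by that factor is the answer in today's purchasing power.

€226,144.05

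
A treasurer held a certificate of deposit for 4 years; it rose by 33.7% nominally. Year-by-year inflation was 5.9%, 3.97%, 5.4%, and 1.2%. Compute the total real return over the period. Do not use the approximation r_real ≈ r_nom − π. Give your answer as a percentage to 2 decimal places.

Cumulative inflation factor: 1.059 × 1.0397 × 1.054 × 1.012 ≈ 1.17442.
Nominal growth factor: 1.33700. Real growth factor = 1.33700 / 1.17442 ≈ 1.13843.
Total real return ≈ 13.8430%.

13.84%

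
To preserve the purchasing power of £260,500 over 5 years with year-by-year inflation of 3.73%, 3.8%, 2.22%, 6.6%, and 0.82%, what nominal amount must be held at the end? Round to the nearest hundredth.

Cumulative price-level factor: 1.0373 × 1.038 × 1.0222 × 1.066 × 1.0082 ≈ 1.1828822252.
The nominal amount required is £260,500 scaled up by that factor.

£308,140.82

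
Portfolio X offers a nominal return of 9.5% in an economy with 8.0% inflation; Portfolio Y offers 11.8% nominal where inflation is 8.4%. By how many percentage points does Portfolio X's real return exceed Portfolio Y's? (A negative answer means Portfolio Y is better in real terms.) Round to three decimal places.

Portfolio X real return: 1.095/1.080 − 1 = 1.3889%.
Portfolio Y real return: 1.118/1.084 − 1 = 3.1365%.
Difference: 1.3889 − 3.1365 = -1.7476 pp.

-1.748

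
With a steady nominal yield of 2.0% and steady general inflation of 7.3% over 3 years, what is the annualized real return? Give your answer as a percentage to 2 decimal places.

-4.94%

With constant rates the annual real return is the same each year: (1+2.0%)/(1+7.3%) − 1 = -0.04939.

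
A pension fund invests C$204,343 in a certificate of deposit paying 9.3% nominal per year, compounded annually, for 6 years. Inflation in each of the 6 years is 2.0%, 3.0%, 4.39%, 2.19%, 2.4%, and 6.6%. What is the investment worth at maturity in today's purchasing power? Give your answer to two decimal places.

C$284,786.16

Nominal value at maturity: C$204,343 × (1 + 9.3%)^6 ≈ C$348,402.08.
Price-level factor over 6 years: 1.020 × 1.030 × 1.0439 × 1.0219 × 1.024 × 1.066 ≈ 1.2233813471.
The maturity value deflated by that factor is the answer in today's purchasing power.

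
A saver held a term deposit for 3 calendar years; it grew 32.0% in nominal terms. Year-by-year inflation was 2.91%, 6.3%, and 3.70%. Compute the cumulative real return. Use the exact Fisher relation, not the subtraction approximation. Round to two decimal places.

16.36%

Cumulative inflation factor: 1.0291 × 1.063 × 1.0370 ≈ 1.13441.
Nominal growth factor: 1.32000. Real growth factor = 1.32000 / 1.13441 ≈ 1.16360.
Total real return ≈ 16.3602%.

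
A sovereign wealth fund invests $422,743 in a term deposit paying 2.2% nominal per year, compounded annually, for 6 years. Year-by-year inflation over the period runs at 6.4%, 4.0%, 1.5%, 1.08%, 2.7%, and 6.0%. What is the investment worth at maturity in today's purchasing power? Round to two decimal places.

$389,761.78

Nominal value at maturity: $422,743 × (1 + 2.2%)^6 ≈ $481,705.72.
Price-level factor over 6 years: 1.064 × 1.040 × 1.015 × 1.0108 × 1.027 × 1.060 ≈ 1.2358977785.
The maturity value deflated by that factor is the answer in today's purchasing power.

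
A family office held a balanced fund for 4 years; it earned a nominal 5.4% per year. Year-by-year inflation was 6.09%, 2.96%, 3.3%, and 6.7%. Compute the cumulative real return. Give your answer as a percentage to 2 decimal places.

Cumulative inflation factor: 1.0609 × 1.0296 × 1.033 × 1.067 ≈ 1.20395.
Nominal growth factor: 1.23413. Real growth factor = 1.23413 / 1.20395 ≈ 1.02507.
Total real return ≈ 2.5073%.

2.51%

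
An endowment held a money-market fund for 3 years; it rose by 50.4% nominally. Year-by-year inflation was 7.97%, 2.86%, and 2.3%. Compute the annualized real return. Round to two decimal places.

Cumulative inflation factor: 1.0797 × 1.0286 × 1.023 ≈ 1.13612.
Nominal growth factor: 1.50400. Real growth factor = 1.50400 / 1.13612 ≈ 1.32380.
Annualized: 1.32380^(1/3) − 1 ≈ 0.09801.

9.80%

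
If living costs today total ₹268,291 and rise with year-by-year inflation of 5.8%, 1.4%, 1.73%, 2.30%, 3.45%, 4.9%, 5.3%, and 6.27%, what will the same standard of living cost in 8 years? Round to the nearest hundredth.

₹363,747.02

Cumulative price-level factor: 1.058 × 1.014 × 1.0173 × 1.0230 × 1.0345 × 1.049 × 1.053 × 1.0627 ≈ 1.3557928394.
The nominal amount required is ₹268,291 scaled up by that factor.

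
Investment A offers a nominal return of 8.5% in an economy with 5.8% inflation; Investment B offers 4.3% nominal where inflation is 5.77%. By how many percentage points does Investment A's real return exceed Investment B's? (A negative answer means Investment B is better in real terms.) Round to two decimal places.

3.94

Investment A real return: 1.085/1.058 − 1 = 2.552%.
Investment B real return: 1.043/1.0577 − 1 = -1.390%.
Difference: 2.552 − (-1.390) = 3.942 pp.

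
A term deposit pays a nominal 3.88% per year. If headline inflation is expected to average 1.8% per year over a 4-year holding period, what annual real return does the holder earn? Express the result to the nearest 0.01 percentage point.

2.04%

With constant rates the annual real return is the same each year: (1+3.88%)/(1+1.8%) − 1 = 0.02043.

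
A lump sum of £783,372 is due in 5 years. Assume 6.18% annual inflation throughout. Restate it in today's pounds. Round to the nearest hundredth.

£580,436.13

Price-level factor over 5 years: (1 + 6.18%)^5 ≈ 1.3496265247.
Purchasing power today: £783,372 divided by that factor.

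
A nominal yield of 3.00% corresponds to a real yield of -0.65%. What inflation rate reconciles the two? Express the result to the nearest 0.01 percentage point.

From (1+r_nom) = (1+r_real)(1+π), we get 1+π = (1 + 3.00%)/(1 − 0.65%) = 1.0300/0.9935 ≈ 1.03674.
So π ≈ 3.6739%.

3.67%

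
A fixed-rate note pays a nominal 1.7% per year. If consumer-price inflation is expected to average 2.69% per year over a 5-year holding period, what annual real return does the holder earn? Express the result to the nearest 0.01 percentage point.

-0.96%

With constant rates the annual real return is the same each year: (1+1.7%)/(1+2.69%) − 1 = -0.00964.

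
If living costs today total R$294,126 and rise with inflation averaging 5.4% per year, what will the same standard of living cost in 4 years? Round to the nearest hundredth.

Cumulative price-level factor: (1+5.4%)^4 ≈ 1.2341343591.
Multiplying R$294,126 by the price-level factor gives the future nominal sum.

R$362,991.00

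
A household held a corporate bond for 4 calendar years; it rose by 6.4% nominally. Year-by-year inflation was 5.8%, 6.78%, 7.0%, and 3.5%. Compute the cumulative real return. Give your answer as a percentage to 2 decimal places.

Cumulative inflation factor: 1.058 × 1.0678 × 1.070 × 1.035 ≈ 1.25112.
Nominal growth factor: 1.06400. Real growth factor = 1.06400 / 1.25112 ≈ 0.85044.
Total real return ≈ -14.9563%.

-14.96%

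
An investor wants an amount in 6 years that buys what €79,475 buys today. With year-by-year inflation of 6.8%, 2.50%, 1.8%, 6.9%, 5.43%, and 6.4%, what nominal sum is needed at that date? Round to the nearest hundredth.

€106,207.94

Cumulative price-level factor: 1.068 × 1.0250 × 1.018 × 1.069 × 1.0543 × 1.064 ≈ 1.3363691326.
Multiplying €79,475 by the price-level factor gives the future nominal sum.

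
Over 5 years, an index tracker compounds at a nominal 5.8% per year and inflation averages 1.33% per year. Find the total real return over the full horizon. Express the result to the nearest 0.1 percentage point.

24.1%

The annual real rate is (1+5.8%)/(1+1.33%) − 1 = 4.4113%.
Compounded over 5 years: (1 + 0.044113)^5 − 1 ≈ 0.24090.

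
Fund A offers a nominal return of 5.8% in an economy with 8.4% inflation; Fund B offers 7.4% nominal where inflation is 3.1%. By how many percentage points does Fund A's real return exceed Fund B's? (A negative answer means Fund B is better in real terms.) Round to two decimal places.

-6.57

Fund A real return: 1.058/1.084 − 1 = -2.399%.
Fund B real return: 1.074/1.031 − 1 = 4.171%.
Difference: -2.399 − 4.171 = -6.570 pp.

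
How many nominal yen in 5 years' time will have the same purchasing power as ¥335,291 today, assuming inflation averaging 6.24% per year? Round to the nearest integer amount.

Cumulative price-level factor: (1+6.24%)^5 ≈ 1.3534440591.
The nominal amount required is ¥335,291 scaled up by that factor.

¥453,798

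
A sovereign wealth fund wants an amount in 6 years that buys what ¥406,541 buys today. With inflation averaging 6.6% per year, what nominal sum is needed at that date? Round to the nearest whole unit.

¥596,551

Cumulative price-level factor: (1+6.6%)^6 ≈ 1.4673821377.
The nominal amount required is ¥406,541 scaled up by that factor.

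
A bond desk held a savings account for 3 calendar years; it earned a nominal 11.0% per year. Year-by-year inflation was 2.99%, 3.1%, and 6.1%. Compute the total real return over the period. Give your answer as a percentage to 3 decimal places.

Cumulative inflation factor: 1.0299 × 1.031 × 1.061 ≈ 1.12660.
Nominal growth factor: 1.36763. Real growth factor = 1.36763 / 1.12660 ≈ 1.21395.
Total real return ≈ 21.3947%.

21.395%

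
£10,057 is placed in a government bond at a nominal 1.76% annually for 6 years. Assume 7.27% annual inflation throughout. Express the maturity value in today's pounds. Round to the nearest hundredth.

Nominal value at maturity: £10,057 × (1 + 1.76%)^6 ≈ £11,166.86.
Price-level factor over 6 years: (1 + 7.27%)^6 ≈ 1.5235955086.
Dividing the nominal maturity value by the price-level factor gives the value in today's money.

£7,329.28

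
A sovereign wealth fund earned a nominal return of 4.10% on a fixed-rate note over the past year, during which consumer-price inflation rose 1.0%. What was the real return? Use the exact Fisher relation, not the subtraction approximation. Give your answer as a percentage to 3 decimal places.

Real return via the Fisher equation: (1 + 4.10%)/(1 + 1.0%) − 1 = 1.0410/1.010 − 1 ≈ 0.03069.

3.069%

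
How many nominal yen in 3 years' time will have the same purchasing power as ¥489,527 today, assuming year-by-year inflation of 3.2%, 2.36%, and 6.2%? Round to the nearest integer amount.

Cumulative price-level factor: 1.032 × 1.0236 × 1.062 = 1.1218492224.
Multiplying ¥489,527 by the price-level factor gives the future nominal sum.

¥549,175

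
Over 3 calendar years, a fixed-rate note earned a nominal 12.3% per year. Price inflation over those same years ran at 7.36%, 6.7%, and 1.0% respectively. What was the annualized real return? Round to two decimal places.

6.97%

Cumulative inflation factor: 1.0736 × 1.067 × 1.010 ≈ 1.15699.
Nominal growth factor: 1.41625. Real growth factor = 1.41625 / 1.15699 ≈ 1.22408.
Annualized: 1.22408^(1/3) − 1 ≈ 0.06972.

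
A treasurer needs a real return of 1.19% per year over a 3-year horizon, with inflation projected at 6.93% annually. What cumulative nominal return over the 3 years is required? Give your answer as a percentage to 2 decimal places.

26.68%

Required annual nominal rate: (1+1.19%)(1+6.93%) − 1 = 8.202467%.
Cumulative over 3 years: (1 + 0.08202467)^3 − 1 ≈ 0.26681.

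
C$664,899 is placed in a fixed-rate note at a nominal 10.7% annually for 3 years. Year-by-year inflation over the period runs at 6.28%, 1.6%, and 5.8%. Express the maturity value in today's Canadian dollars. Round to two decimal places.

Nominal value at maturity: C$664,899 × (1 + 10.7%)^3 ≈ C$901,983.39.
Price-level factor over 3 years: 1.0628 × 1.016 × 1.058 = 1.1424334784.
Dividing the nominal maturity value by the price-level factor gives the value in today's money.

C$789,528.15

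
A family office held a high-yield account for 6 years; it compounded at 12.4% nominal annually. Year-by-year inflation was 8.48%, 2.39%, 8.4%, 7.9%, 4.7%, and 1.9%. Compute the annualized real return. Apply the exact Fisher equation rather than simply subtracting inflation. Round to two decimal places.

Cumulative inflation factor: 1.0848 × 1.0239 × 1.084 × 1.079 × 1.047 × 1.019 ≈ 1.38605.
Nominal growth factor: 2.01650. Real growth factor = 2.01650 / 1.38605 ≈ 1.45485.
Annualized: 1.45485^(1/6) − 1 ≈ 0.06448.

6.45%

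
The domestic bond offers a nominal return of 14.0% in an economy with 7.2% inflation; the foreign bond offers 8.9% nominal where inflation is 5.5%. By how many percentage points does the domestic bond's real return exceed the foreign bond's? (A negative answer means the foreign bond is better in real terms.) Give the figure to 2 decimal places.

The domestic bond real return: 1.140/1.072 − 1 = 6.343%.
The foreign bond real return: 1.089/1.055 − 1 = 3.223%.
Difference: 6.343 − 3.223 = 3.120 pp.

3.12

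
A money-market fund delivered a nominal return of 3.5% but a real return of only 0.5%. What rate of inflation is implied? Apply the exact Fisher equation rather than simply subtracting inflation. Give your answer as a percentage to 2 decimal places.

2.99%

From (1+r_nom) = (1+r_real)(1+π), we get 1+π = (1 + 3.5%)/(1 + 0.5%) = 1.035/1.005 ≈ 1.02985.
So π ≈ 2.9851%.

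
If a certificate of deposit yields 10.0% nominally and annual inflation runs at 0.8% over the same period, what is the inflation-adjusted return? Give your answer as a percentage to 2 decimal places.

9.13%

Real return via the Fisher equation: (1 + 10.0%)/(1 + 0.8%) − 1 = 1.100/1.008 − 1 ≈ 0.09127.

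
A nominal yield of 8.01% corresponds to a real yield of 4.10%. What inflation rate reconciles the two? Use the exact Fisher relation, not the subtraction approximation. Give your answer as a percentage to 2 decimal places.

From (1+r_nom) = (1+r_real)(1+π), we get 1+π = (1 + 8.01%)/(1 + 4.10%) = 1.0801/1.0410 ≈ 1.03756.
So π ≈ 3.7560%.

3.76%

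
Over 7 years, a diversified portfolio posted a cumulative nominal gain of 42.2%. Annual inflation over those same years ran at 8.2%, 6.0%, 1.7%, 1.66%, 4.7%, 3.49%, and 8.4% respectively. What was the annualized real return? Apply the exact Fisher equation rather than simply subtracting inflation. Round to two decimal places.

Cumulative inflation factor: 1.082 × 1.060 × 1.017 × 1.0166 × 1.047 × 1.0349 × 1.084 ≈ 1.39277.
Nominal growth factor: 1.42200. Real growth factor = 1.42200 / 1.39277 ≈ 1.02099.
Annualized: 1.02099^(1/7) − 1 ≈ 0.00297.

0.30%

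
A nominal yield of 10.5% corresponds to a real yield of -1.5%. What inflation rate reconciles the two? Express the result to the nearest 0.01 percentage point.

From (1+r_nom) = (1+r_real)(1+π), we get 1+π = (1 + 10.5%)/(1 − 1.5%) = 1.105/0.985 ≈ 1.12183.
So π ≈ 12.1827%.

12.18%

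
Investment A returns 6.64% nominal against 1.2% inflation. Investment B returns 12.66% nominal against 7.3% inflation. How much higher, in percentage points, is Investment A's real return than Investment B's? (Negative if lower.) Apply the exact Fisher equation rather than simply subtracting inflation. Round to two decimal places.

0.38

Investment A real return: 1.0664/1.012 − 1 = 5.375%.
Investment B real return: 1.1266/1.073 − 1 = 4.995%.
Difference: 5.375 − 4.995 = 0.380 pp.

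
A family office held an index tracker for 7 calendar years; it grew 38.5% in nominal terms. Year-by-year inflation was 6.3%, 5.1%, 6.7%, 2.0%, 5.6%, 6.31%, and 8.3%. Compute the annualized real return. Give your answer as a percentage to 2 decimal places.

-0.93%

Cumulative inflation factor: 1.063 × 1.051 × 1.067 × 1.020 × 1.056 × 1.0631 × 1.083 ≈ 1.47832.
Nominal growth factor: 1.38500. Real growth factor = 1.38500 / 1.47832 ≈ 0.93688.
Annualized: 0.93688^(1/7) − 1 ≈ -0.00927.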